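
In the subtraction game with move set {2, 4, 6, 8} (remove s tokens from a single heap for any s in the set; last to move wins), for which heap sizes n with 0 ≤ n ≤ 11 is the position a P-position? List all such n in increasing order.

Build the Grundy sequence with g(k) = mex{g(k−s) : s ∈ {2, 4, 6, 8}, s ≤ k}:
k:     0  1  2  3  4  5  6  7  8  9 10 11
g(k):  0  0  1  1  2  2  3  3  4  4  0  0
The P-positions (g = 0) in 0..11 are 0, 1, 10, 11.

0, 1, 10, 11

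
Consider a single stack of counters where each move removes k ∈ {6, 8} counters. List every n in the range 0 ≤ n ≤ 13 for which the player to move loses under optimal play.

0, 1, 2, 3, 4, 5

Build the Grundy sequence with g(k) = mex{g(k−s) : s ∈ {6, 8}, s ≤ k}:
g(0) = mex{} = 0
g(1) = mex{} = 0
g(2) = mex{} = 0
g(3) = mex{} = 0
g(4) = mex{} = 0
g(5) = mex{} = 0
g(6) = mex{0} = 1
g(7) = mex{0} = 1
g(8) = mex{0} = 1
g(9) = mex{0} = 1
g(10) = mex{0} = 1
g(11) = mex{0} = 1
g(12) = mex{0,1} = 2
g(13) = mex{0,1} = 2
The P-positions (g = 0) in 0..13 are 0, 1, 2, 3, 4, 5.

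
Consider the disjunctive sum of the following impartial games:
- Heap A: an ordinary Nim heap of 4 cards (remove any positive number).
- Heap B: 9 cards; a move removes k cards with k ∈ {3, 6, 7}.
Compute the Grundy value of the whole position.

7

Heap A is a plain Nim heap of size 4, so its Grundy value is 4.
Grundy values for heap B (subtraction set {3, 6, 7}):
k:     0  1  2  3  4  5  6  7  8  9
g(k):  0  0  0  1  1  1  2  2  2  3
So g(9) = 3.
The value of a disjunctive sum is the nim-sum of the parts.
Combined value = 4 ⊕ 3 = 7.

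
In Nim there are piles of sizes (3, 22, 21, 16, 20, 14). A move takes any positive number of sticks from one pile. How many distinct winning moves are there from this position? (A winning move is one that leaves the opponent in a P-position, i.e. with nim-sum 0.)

1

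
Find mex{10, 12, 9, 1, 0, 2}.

The values 0, 1, 2 are all present; 3 is the first non-negative integer missing from the set.

3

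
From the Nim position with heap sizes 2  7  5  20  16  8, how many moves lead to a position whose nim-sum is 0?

1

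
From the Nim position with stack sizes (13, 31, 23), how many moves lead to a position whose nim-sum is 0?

Compute the nim-sum pairwise:
13 ⊕ 31 = 18
18 ⊕ 23 = 5
The overall nim-sum is X = 5. A stack of size p has a winning move iff p XOR X < p (reduce it to p XOR X).
  13: 13 XOR 5 = 8 < 13 — winning move (to 8).
  31: 31 XOR 5 = 26 < 31 — winning move (to 26).
  23: 23 XOR 5 = 18 < 23 — winning move (to 18).
That gives 3 winning moves.

3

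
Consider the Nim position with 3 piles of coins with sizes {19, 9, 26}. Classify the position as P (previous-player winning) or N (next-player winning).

P-position

Write each in binary and XOR column by column:
  10011  (19)
  01001  (9)
  11010  (26)
  -----
  00000  (0)
The nim-sum is 0, so this is a P-position: the player to move is in a losing position under optimal play.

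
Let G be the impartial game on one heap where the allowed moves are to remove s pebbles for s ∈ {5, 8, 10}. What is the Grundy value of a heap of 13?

2

Compute g(0), g(1), … for moves {5, 8, 10}:
k:     0  1  2  3  4  5  6  7  8  9 10 11 12 13
g(k):  0  0  0  0  0  1  1  1  1  1  2  2  2  2
So g(13) = 2.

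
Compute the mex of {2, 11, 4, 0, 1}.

The values 0, 1, 2 are all present; 3 is the first non-negative integer missing from the set.

3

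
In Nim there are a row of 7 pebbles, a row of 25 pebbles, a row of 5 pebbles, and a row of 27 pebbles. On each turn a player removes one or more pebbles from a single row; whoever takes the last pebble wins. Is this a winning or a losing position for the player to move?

Nim-sum: 7 ⊕ 25 ⊕ 5 ⊕ 27 = 0.
The nim-sum is 0, so this is a P-position: the player to move is in a losing position under optimal play.

Losing position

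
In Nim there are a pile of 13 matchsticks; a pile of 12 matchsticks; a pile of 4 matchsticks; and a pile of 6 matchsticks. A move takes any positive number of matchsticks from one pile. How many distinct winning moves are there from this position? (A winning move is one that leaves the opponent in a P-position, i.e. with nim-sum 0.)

1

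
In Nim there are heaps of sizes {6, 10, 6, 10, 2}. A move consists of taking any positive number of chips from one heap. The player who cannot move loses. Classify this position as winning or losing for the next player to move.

Nim-sum: 6 ⊕ 10 ⊕ 6 ⊕ 10 ⊕ 2 = 2.
The nim-sum is 2 ≠ 0, so this is an N-position: the player to move can win.

Winning position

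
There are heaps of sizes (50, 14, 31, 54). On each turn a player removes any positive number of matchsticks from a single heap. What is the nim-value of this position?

Compute the nim-sum pairwise:
50 XOR 14 = 60
60 XOR 31 = 35
35 XOR 54 = 21

21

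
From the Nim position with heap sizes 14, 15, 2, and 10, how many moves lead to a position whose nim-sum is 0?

3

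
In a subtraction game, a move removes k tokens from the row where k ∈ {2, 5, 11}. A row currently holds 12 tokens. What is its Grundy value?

2

Build the Grundy sequence with g(k) = mex{g(k−s) : s ∈ {2, 5, 11}, s ≤ k}:
k:     0  1  2  3  4  5  6  7  8  9 10 11 12
g(k):  0  0  1  1  0  2  1  0  0  1  1  2  2
So g(12) = 2.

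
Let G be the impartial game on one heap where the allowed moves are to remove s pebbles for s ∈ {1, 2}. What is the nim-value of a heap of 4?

Grundy values for subtraction set {1, 2}:
k:     0  1  2  3  4
g(k):  0  1  2  0  1
So g(4) = 1.

1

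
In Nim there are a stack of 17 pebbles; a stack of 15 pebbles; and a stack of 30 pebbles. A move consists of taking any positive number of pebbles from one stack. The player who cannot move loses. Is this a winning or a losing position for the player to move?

Losing position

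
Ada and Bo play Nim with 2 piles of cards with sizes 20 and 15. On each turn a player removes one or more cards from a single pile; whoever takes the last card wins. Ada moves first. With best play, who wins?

Ada wins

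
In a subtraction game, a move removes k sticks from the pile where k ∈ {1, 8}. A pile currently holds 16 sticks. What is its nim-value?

1

Build the Grundy sequence with g(k) = mex{g(k−s) : s ∈ {1, 8}, s ≤ k}:
k:     0  1  2  3  4  5  6  7  8  9 10 11 12 13 14 15 16
g(k):  0  1  0  1  0  1  0  1  2  0  1  0  1  0  1  0  1
So g(16) = 1.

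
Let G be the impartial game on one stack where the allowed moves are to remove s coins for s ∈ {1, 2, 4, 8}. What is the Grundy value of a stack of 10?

Compute g(0), g(1), … for moves {1, 2, 4, 8}:
g(0) = mex{} = 0
g(1) = mex{0} = 1
g(2) = mex{0,1} = 2
g(3) = mex{1,2} = 0
g(4) = mex{0,2} = 1
g(5) = mex{0,1} = 2
g(6) = mex{1,2} = 0
g(7) = mex{0,2} = 1
g(8) = mex{0,1} = 2
g(9) = mex{1,2} = 0
g(10) = mex{0,2} = 1
So g(10) = 1.

1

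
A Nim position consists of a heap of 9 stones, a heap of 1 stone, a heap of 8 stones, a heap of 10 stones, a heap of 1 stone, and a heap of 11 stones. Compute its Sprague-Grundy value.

Compute the nim-sum pairwise:
9 XOR 1 = 8
8 XOR 8 = 0
0 XOR 10 = 10
10 XOR 1 = 11
11 XOR 11 = 0

0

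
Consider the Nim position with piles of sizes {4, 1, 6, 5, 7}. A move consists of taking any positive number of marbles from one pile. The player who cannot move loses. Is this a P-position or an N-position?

Compute the nim-sum pairwise:
4 ⊕ 1 = 5
5 ⊕ 6 = 3
3 ⊕ 5 = 6
6 ⊕ 7 = 1
The nim-sum is 1 ≠ 0, so this is an N-position: the player to move can win.

N-position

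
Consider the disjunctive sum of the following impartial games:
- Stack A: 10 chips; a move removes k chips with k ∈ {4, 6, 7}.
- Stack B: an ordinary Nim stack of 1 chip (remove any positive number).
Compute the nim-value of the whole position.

For stack A, compute g(0), g(1), … with moves {4, 6, 7}:
k:     0  1  2  3  4  5  6  7  8  9 10
g(k):  0  0  0  0  1  1  1  1  2  2  2
So g(10) = 2.
Stack B is a plain Nim stack of size 1, so its Grundy value is 1.
The value of a disjunctive sum is the nim-sum of the parts.
Combined value = 2 ⊕ 1 = 3.

3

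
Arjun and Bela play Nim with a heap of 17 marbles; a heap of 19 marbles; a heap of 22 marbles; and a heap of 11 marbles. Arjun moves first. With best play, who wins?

Arjun wins

Bitwise XOR of the heap sizes:
  10001  (17)
  10011  (19)
  10110  (22)
  01011  (11)
  -----
  11111  (31)
The nim-sum is 31 ≠ 0, so this is an N-position: the player to move can win; Arjun has a winning move.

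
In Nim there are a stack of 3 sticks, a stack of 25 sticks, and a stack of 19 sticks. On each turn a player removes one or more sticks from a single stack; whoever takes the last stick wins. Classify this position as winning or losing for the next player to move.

Winning position

Nim-sum: 3 ⊕ 25 ⊕ 19 = 9.
The nim-sum is 9 ≠ 0, so this is an N-position: the player to move can win.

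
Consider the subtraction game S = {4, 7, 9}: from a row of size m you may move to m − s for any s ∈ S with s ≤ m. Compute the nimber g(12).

Compute g(0), g(1), … for moves {4, 7, 9}:
g(0) = mex{} = 0
g(1) = mex{} = 0
g(2) = mex{} = 0
g(3) = mex{} = 0
g(4) = mex{0} = 1
g(5) = mex{0} = 1
g(6) = mex{0} = 1
g(7) = mex{0} = 1
g(8) = mex{0,1} = 2
g(9) = mex{0,1} = 2
g(10) = mex{0,1} = 2
g(11) = mex{0,1} = 2
g(12) = mex{0,1,2} = 3
So g(12) = 3.

3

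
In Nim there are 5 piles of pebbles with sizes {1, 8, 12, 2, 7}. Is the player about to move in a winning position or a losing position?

Bitwise XOR of the heap sizes:
  0001  (1)
  1000  (8)
  1100  (12)
  0010  (2)
  0111  (7)
  ----
  0000  (0)
The nim-sum is 0, so this is a P-position: the player to move is in a losing position under optimal play.

Losing position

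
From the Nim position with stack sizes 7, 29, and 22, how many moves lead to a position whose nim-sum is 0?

1

Bitwise XOR of the heap sizes:
  00111  (7)
  11101  (29)
  10110  (22)
  -----
  01100  (12)
The overall nim-sum is X = 12. A stack of size p has a winning move iff p XOR X < p (reduce it to p XOR X).
  7: 7 XOR 12 = 11 ≥ 7 — no move.
  29: 29 XOR 12 = 17 < 29 — winning move (to 17).
  22: 22 XOR 12 = 26 ≥ 22 — no move.
That gives 1 winning move.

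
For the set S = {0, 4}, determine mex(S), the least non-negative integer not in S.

1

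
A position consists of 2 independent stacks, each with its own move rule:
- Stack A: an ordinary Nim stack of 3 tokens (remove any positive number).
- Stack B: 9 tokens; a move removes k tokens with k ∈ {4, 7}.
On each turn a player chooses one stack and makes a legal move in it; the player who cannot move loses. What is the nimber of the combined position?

Stack A is a plain Nim stack of size 3, so its Grundy value is 3.
Build the Grundy sequence for stack B with g(k) = mex{g(k−s) : s ∈ {4, 7}, s ≤ k}:
g(0) = mex{} = 0
g(1) = mex{} = 0
g(2) = mex{} = 0
g(3) = mex{} = 0
g(4) = mex{0} = 1
g(5) = mex{0} = 1
g(6) = mex{0} = 1
g(7) = mex{0} = 1
g(8) = mex{0,1} = 2
g(9) = mex{0,1} = 2
So g(9) = 2.
The value of a disjunctive sum is the nim-sum of the parts.
Combined value = 3 ⊕ 2 = 1.

1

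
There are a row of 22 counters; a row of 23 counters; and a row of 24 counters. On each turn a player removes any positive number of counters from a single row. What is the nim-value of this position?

25

Nim-sum: 22 ^ 23 ^ 24 = 25.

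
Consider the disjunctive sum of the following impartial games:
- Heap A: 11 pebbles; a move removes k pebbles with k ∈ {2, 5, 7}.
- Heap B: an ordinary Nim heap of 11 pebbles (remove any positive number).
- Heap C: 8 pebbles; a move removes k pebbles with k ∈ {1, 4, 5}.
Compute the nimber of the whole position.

Grundy values for heap A (subtraction set {2, 5, 7}):
k:     0  1  2  3  4  5  6  7  8  9 10 11
g(k):  0  0  1  1  0  2  1  3  2  2  0  3
So g(11) = 3.
Heap B is a plain Nim heap of size 11, so its Grundy value is 11.
Grundy values for heap C (subtraction set {1, 4, 5}):
g(0) = mex{} = 0
g(1) = mex{0} = 1
g(2) = mex{1} = 0
g(3) = mex{0} = 1
g(4) = mex{0,1} = 2
g(5) = mex{0,1,2} = 3
g(6) = mex{0,1,3} = 2
g(7) = mex{0,1,2} = 3
g(8) = mex{1,2,3} = 0
So g(8) = 0.
By the Sprague-Grundy theorem, the Grundy value of a sum of independent games is the XOR of the component values.
Combined value = 3 ⊕ 11 ⊕ 0 = 8.

8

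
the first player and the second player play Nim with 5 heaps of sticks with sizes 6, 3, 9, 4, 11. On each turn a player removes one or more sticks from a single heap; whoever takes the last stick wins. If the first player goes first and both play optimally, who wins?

the first player wins

Write each in binary and XOR column by column:
  0110  (6)
  0011  (3)
  1001  (9)
  0100  (4)
  1011  (11)
  ----
  0011  (3)
The nim-sum is 3 ≠ 0, so this is an N-position: the player to move can win; the first player has a winning move.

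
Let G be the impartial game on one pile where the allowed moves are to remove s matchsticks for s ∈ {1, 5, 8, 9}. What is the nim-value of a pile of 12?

Grundy values for subtraction set {1, 5, 8, 9}:
k:     0  1  2  3  4  5  6  7  8  9 10 11 12
g(k):  0  1  0  1  0  1  0  1  2  3  2  3  2
So g(12) = 2.

2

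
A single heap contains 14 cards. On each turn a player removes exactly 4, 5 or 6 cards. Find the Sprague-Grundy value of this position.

Compute g(0), g(1), … for moves {4, 5, 6}:
k:     0  1  2  3  4  5  6  7  8  9 10 11 12 13 14
g(k):  0  0  0  0  1  1  1  1  2  2  0  0  0  0  1
So g(14) = 1.

1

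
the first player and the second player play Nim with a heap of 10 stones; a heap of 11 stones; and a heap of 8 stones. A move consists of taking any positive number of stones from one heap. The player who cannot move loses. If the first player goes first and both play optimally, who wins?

the first player wins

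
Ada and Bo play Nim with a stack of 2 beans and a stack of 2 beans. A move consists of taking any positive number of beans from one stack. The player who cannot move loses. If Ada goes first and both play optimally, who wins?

Bo wins

Nim-sum: 2 XOR 2 = 0.
The nim-sum is 0, so this is a P-position: the player to move is in a losing position under optimal play; Ada is about to move from it and so loses — Bo wins.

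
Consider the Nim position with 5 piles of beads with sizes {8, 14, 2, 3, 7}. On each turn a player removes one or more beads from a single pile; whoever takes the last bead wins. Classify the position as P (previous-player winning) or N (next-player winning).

P-position

Nim-sum: 8 ⊕ 14 ⊕ 2 ⊕ 3 ⊕ 7 = 0.
The nim-sum is 0, so this is a P-position: the player to move is in a losing position under optimal play.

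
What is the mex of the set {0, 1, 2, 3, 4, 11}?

5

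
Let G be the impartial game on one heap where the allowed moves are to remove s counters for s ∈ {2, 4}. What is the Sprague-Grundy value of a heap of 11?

2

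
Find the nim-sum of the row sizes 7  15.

Bitwise XOR of the heap sizes:
  0111  (7)
  1111  (15)
  ----
  1000  (8)

8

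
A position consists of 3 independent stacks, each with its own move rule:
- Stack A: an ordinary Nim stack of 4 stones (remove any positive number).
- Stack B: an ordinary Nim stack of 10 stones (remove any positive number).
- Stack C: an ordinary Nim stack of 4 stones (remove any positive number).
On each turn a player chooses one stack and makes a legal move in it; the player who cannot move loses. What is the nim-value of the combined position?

10

Stack A is a plain Nim stack of size 4, so its Grundy value is 4.
Stack B is a plain Nim stack of size 10, so its Grundy value is 10.
Stack C is a plain Nim stack of size 4, so its Grundy value is 4.
The value of a disjunctive sum is the nim-sum of the parts.
Combined value = 4 XOR 10 XOR 4 = 10.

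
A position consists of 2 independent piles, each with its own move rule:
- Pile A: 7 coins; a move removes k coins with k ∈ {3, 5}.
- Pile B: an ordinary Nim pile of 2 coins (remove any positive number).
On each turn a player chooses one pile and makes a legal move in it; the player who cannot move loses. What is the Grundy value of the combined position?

0

For pile A, compute g(0), g(1), … with moves {3, 5}:
k:     0  1  2  3  4  5  6  7
g(k):  0  0  0  1  1  1  2  2
So g(7) = 2.
Pile B is a plain Nim pile of size 2, so its Grundy value is 2.
The value of a disjunctive sum is the nim-sum of the parts.
Combined value = 2 ⊕ 2 = 0.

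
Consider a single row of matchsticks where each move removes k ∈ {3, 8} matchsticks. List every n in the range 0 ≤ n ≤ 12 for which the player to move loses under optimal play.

0, 1, 2, 6, 7, 11, 12

Compute g(0), g(1), … for moves {3, 8}:
g(0) = mex{} = 0
g(1) = mex{} = 0
g(2) = mex{} = 0
g(3) = mex{0} = 1
g(4) = mex{0} = 1
g(5) = mex{0} = 1
g(6) = mex{1} = 0
g(7) = mex{1} = 0
g(8) = mex{0,1} = 2
g(9) = mex{0} = 1
g(10) = mex{0} = 1
g(11) = mex{1,2} = 0
g(12) = mex{1} = 0
The P-positions (g = 0) in 0..12 are 0, 1, 2, 6, 7, 11, 12.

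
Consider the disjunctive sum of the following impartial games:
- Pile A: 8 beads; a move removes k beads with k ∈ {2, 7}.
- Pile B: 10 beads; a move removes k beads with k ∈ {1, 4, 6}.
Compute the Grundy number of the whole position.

Grundy values for pile A (subtraction set {2, 7}):
k:     0  1  2  3  4  5  6  7  8
g(k):  0  0  1  1  0  0  1  1  2
So g(8) = 2.
For pile B, compute g(0), g(1), … with moves {1, 4, 6}:
g(0) = mex{} = 0
g(1) = mex{0} = 1
g(2) = mex{1} = 0
g(3) = mex{0} = 1
g(4) = mex{0,1} = 2
g(5) = mex{1,2} = 0
g(6) = mex{0} = 1
g(7) = mex{1} = 0
g(8) = mex{0,2} = 1
g(9) = mex{0,1} = 2
g(10) = mex{1,2} = 0
So g(10) = 0.
The value of a disjunctive sum is the nim-sum of the parts.
Combined value = 2 XOR 0 = 2.

2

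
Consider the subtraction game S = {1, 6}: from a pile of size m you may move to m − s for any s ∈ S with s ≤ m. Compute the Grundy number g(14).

Compute g(0), g(1), … for moves {1, 6}:
k:     0  1  2  3  4  5  6  7  8  9 10 11 12 13 14
g(k):  0  1  0  1  0  1  2  0  1  0  1  0  1  2  0
So g(14) = 0.

0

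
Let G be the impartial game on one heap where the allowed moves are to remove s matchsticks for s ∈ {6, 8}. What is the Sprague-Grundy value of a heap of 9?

1

Compute g(0), g(1), … for moves {6, 8}:
k:     0  1  2  3  4  5  6  7  8  9
g(k):  0  0  0  0  0  0  1  1  1  1
So g(9) = 1.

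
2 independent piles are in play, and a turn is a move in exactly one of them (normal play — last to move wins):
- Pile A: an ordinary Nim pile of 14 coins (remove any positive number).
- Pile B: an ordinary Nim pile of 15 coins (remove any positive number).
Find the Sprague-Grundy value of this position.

Pile A is a plain Nim pile of size 14, so its Grundy value is 14.
Pile B is a plain Nim pile of size 15, so its Grundy value is 15.
The value of a disjunctive sum is the nim-sum of the parts.
Combined value = 14 XOR 15 = 1.

1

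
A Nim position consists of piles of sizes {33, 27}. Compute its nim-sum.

Write each in binary and XOR column by column:
  100001  (33)
  011011  (27)
  ------
  111010  (58)

58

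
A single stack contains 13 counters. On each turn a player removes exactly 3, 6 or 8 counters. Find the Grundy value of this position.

0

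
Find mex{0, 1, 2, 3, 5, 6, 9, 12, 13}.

4

The values 0, 1, 2, 3 are all present; 4 is the first non-negative integer missing from the set.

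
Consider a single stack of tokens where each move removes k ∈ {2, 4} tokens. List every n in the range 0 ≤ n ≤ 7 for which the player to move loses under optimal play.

0, 1, 6, 7

Build the Grundy sequence with g(k) = mex{g(k−s) : s ∈ {2, 4}, s ≤ k}:
k:     0  1  2  3  4  5  6  7
g(k):  0  0  1  1  2  2  0  0
The P-positions (g = 0) in 0..7 are 0, 1, 6, 7.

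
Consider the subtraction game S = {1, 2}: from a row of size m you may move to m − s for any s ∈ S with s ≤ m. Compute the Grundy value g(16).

1

Build the Grundy sequence with g(k) = mex{g(k−s) : s ∈ {1, 2}, s ≤ k}:
k:     0  1  2  3  4  5  6  7  8  9 10 11 12 13 14 15 16
g(k):  0  1  2  0  1  2  0  1  2  0  1  2  0  1  2  0  1
So g(16) = 1.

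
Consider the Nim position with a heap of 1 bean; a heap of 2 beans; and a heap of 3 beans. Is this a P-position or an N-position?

Nim-sum: 1 XOR 2 XOR 3 = 0.
The nim-sum is 0, so this is a P-position: the player to move is in a losing position under optimal play.

P-position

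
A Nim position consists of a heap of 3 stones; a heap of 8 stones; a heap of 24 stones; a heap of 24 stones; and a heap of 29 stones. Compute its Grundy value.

22

Nim-sum: 3 ⊕ 8 ⊕ 24 ⊕ 24 ⊕ 29 = 22.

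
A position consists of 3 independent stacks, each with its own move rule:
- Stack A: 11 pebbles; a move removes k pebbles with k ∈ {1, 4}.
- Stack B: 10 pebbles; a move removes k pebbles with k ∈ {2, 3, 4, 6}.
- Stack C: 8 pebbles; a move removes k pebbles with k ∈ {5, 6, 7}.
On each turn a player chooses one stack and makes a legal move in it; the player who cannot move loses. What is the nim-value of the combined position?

Build the Grundy sequence for stack A with g(k) = mex{g(k−s) : s ∈ {1, 4}, s ≤ k}:
g(0) = mex{} = 0
g(1) = mex{0} = 1
g(2) = mex{1} = 0
g(3) = mex{0} = 1
g(4) = mex{0,1} = 2
g(5) = mex{1,2} = 0
g(6) = mex{0} = 1
g(7) = mex{1} = 0
g(8) = mex{0,2} = 1
g(9) = mex{0,1} = 2
g(10) = mex{1,2} = 0
g(11) = mex{0} = 1
So g(11) = 1.
Build the Grundy sequence for stack B with g(k) = mex{g(k−s) : s ∈ {2, 3, 4, 6}, s ≤ k}:
k:     0  1  2  3  4  5  6  7  8  9 10
g(k):  0  0  1  1  2  2  3  3  0  0  1
So g(10) = 1.
For stack C, compute g(0), g(1), … with moves {5, 6, 7}:
g(0) = mex{} = 0
g(1) = mex{} = 0
g(2) = mex{} = 0
g(3) = mex{} = 0
g(4) = mex{} = 0
g(5) = mex{0} = 1
g(6) = mex{0} = 1
g(7) = mex{0} = 1
g(8) = mex{0} = 1
So g(8) = 1.
The value of a disjunctive sum is the nim-sum of the parts.
Combined value = 1 ⊕ 1 ⊕ 1 = 1.

1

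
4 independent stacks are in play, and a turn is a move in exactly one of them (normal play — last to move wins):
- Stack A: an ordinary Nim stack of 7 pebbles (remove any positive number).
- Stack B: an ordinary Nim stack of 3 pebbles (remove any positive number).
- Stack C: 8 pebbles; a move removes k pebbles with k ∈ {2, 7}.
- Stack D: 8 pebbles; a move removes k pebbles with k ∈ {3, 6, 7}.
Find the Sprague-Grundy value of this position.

Stack A is a plain Nim stack of size 7, so its Grundy value is 7.
Stack B is a plain Nim stack of size 3, so its Grundy value is 3.
Grundy values for stack C (subtraction set {2, 7}):
g(0) = mex{} = 0
g(1) = mex{} = 0
g(2) = mex{0} = 1
g(3) = mex{0} = 1
g(4) = mex{1} = 0
g(5) = mex{1} = 0
g(6) = mex{0} = 1
g(7) = mex{0} = 1
g(8) = mex{0,1} = 2
So g(8) = 2.
Build the Grundy sequence for stack D with g(k) = mex{g(k−s) : s ∈ {3, 6, 7}, s ≤ k}:
g(0) = mex{} = 0
g(1) = mex{} = 0
g(2) = mex{} = 0
g(3) = mex{0} = 1
g(4) = mex{0} = 1
g(5) = mex{0} = 1
g(6) = mex{0,1} = 2
g(7) = mex{0,1} = 2
g(8) = mex{0,1} = 2
So g(8) = 2.
The value of a disjunctive sum is the nim-sum of the parts.
Combined value = 7 ⊕ 3 ⊕ 2 ⊕ 2 = 4.

4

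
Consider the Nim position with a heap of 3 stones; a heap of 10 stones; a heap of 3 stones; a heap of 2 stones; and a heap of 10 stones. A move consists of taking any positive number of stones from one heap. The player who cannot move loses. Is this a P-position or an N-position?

N-position

Compute the nim-sum pairwise:
3 ^ 10 = 9
9 ^ 3 = 10
10 ^ 2 = 8
8 ^ 10 = 2
The nim-sum is 2 ≠ 0, so this is an N-position: the player to move can win.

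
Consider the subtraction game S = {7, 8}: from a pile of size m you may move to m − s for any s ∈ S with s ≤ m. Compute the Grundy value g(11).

Build the Grundy sequence with g(k) = mex{g(k−s) : s ∈ {7, 8}, s ≤ k}:
k:     0  1  2  3  4  5  6  7  8  9 10 11
g(k):  0  0  0  0  0  0  0  1  1  1  1  1
So g(11) = 1.

1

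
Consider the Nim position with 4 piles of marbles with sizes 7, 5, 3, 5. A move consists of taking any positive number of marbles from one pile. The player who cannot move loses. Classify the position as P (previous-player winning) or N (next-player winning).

Nim-sum: 7 XOR 5 XOR 3 XOR 5 = 4.
The nim-sum is 4 ≠ 0, so this is an N-position: the player to move can win.

N-position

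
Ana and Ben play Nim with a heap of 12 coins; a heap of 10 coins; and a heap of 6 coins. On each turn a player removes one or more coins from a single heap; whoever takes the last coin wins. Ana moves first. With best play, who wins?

In binary:
  1100  (12)
  1010  (10)
  0110  (6)
  ----
  0000  (0)
The nim-sum is 0, so this is a P-position: the player to move is in a losing position under optimal play; Ana is about to move from it and so loses — Ben wins.

Ben wins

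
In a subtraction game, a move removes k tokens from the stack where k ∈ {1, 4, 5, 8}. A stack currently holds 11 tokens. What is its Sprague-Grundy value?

Grundy values for subtraction set {1, 4, 5, 8}:
k:     0  1  2  3  4  5  6  7  8  9 10 11
g(k):  0  1  0  1  2  3  2  3  4  0  1  0
So g(11) = 0.

0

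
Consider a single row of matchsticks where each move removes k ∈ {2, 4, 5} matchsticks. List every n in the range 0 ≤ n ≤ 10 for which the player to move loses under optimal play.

0, 1, 7, 8

Grundy values for subtraction set {2, 4, 5}:
k:     0  1  2  3  4  5  6  7  8  9 10
g(k):  0  0  1  1  2  2  3  0  0  1  1
The P-positions (g = 0) in 0..10 are 0, 1, 7, 8.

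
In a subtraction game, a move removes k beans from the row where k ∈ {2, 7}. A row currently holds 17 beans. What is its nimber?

2

Grundy values for subtraction set {2, 7}:
k:     0  1  2  3  4  5  6  7  8  9 10 11 12 13 14 15 16 17
g(k):  0  0  1  1  0  0  1  1  2  0  0  1  1  0  0  1  1  2
So g(17) = 2.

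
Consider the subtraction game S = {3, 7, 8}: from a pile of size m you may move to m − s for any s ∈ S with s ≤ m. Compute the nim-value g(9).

Compute g(0), g(1), … for moves {3, 7, 8}:
g(0) = mex{} = 0
g(1) = mex{} = 0
g(2) = mex{} = 0
g(3) = mex{0} = 1
g(4) = mex{0} = 1
g(5) = mex{0} = 1
g(6) = mex{1} = 0
g(7) = mex{0,1} = 2
g(8) = mex{0,1} = 2
g(9) = mex{0} = 1
So g(9) = 1.

1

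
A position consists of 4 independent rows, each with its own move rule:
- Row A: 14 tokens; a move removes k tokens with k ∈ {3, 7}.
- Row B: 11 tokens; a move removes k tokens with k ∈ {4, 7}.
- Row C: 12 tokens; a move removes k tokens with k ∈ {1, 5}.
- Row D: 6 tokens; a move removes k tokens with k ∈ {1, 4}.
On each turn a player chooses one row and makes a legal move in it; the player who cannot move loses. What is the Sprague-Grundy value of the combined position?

Grundy values for row A (subtraction set {3, 7}):
g(0) = mex{} = 0
g(1) = mex{} = 0
g(2) = mex{} = 0
g(3) = mex{0} = 1
g(4) = mex{0} = 1
g(5) = mex{0} = 1
g(6) = mex{1} = 0
g(7) = mex{0,1} = 2
g(8) = mex{0,1} = 2
g(9) = mex{0} = 1
g(10) = mex{1,2} = 0
g(11) = mex{1,2} = 0
g(12) = mex{1} = 0
g(13) = mex{0} = 1
g(14) = mex{0,2} = 1
So g(14) = 1.
Build the Grundy sequence for row B with g(k) = mex{g(k−s) : s ∈ {4, 7}, s ≤ k}:
k:     0  1  2  3  4  5  6  7  8  9 10 11
g(k):  0  0  0  0  1  1  1  1  2  2  2  0
So g(11) = 0.
Grundy values for row C (subtraction set {1, 5}):
g(0) = mex{} = 0
g(1) = mex{0} = 1
g(2) = mex{1} = 0
g(3) = mex{0} = 1
g(4) = mex{1} = 0
g(5) = mex{0} = 1
g(6) = mex{1} = 0
g(7) = mex{0} = 1
g(8) = mex{1} = 0
g(9) = mex{0} = 1
g(10) = mex{1} = 0
g(11) = mex{0} = 1
g(12) = mex{1} = 0
So g(12) = 0.
For row D, compute g(0), g(1), … with moves {1, 4}:
k:     0  1  2  3  4  5  6
g(k):  0  1  0  1  2  0  1
So g(6) = 1.
The value of a disjunctive sum is the nim-sum of the parts.
Combined value = 1 ⊕ 0 ⊕ 0 ⊕ 1 = 0.

0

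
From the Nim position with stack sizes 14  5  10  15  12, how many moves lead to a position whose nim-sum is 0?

Compute the nim-sum pairwise:
14 XOR 5 = 11
11 XOR 10 = 1
1 XOR 15 = 14
14 XOR 12 = 2
The overall nim-sum is X = 2. A stack of size p has a winning move iff p XOR X < p (reduce it to p XOR X).
  14: 14 XOR 2 = 12 < 14 — winning move (to 12).
  5: 5 XOR 2 = 7 ≥ 5 — no move.
  10: 10 XOR 2 = 8 < 10 — winning move (to 8).
  15: 15 XOR 2 = 13 < 15 — winning move (to 13).
  12: 12 XOR 2 = 14 ≥ 12 — no move.
That gives 3 winning moves.

3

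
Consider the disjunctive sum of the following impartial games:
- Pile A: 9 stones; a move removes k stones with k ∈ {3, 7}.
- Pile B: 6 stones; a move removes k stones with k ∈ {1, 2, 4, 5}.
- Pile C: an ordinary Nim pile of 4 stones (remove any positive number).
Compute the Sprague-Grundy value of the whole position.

5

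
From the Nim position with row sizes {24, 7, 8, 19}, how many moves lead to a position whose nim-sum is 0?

1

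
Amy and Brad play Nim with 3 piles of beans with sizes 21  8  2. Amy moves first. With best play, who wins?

Amy wins

Nim-sum: 21 XOR 8 XOR 2 = 31.
The nim-sum is 31 ≠ 0, so this is an N-position: the player to move can win; Amy has a winning move.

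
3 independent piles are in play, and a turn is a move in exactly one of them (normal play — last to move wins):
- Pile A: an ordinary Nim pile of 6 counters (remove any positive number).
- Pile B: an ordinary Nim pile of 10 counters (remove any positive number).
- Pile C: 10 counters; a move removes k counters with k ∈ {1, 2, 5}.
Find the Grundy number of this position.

13

Pile A is a plain Nim pile of size 6, so its Grundy value is 6.
Pile B is a plain Nim pile of size 10, so its Grundy value is 10.
For pile C, compute g(0), g(1), … with moves {1, 2, 5}:
g(0) = mex{} = 0
g(1) = mex{0} = 1
g(2) = mex{0,1} = 2
g(3) = mex{1,2} = 0
g(4) = mex{0,2} = 1
g(5) = mex{0,1} = 2
g(6) = mex{1,2} = 0
g(7) = mex{0,2} = 1
g(8) = mex{0,1} = 2
g(9) = mex{1,2} = 0
g(10) = mex{0,2} = 1
So g(10) = 1.
By the Sprague-Grundy theorem, the Grundy value of a sum of independent games is the XOR of the component values.
Combined value = 6 XOR 10 XOR 1 = 13.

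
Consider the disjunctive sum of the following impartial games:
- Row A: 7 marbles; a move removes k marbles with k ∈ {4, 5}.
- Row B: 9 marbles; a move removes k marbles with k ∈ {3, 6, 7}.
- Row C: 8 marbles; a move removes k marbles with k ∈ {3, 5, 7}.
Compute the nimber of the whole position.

0

For row A, compute g(0), g(1), … with moves {4, 5}:
k:     0  1  2  3  4  5  6  7
g(k):  0  0  0  0  1  1  1  1
So g(7) = 1.
Grundy values for row B (subtraction set {3, 6, 7}):
k:     0  1  2  3  4  5  6  7  8  9
g(k):  0  0  0  1  1  1  2  2  2  3
So g(9) = 3.
For row C, compute g(0), g(1), … with moves {3, 5, 7}:
k:     0  1  2  3  4  5  6  7  8
g(k):  0  0  0  1  1  1  2  2  2
So g(8) = 2.
The value of a disjunctive sum is the nim-sum of the parts.
Combined value = 1 XOR 3 XOR 2 = 0.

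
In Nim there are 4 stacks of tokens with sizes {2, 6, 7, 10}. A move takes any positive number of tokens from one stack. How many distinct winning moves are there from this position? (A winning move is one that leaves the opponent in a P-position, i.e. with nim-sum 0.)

1

Bitwise XOR of the heap sizes:
  0010  (2)
  0110  (6)
  0111  (7)
  1010  (10)
  ----
  1001  (9)
The overall nim-sum is X = 9. A stack of size p has a winning move iff p XOR X < p (reduce it to p XOR X).
  2: 2 XOR 9 = 11 ≥ 2 — no move.
  6: 6 XOR 9 = 15 ≥ 6 — no move.
  7: 7 XOR 9 = 14 ≥ 7 — no move.
  10: 10 XOR 9 = 3 < 10 — winning move (to 3).
That gives 1 winning move.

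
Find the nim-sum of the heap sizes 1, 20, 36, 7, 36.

18

Nim-sum: 1 ⊕ 20 ⊕ 36 ⊕ 7 ⊕ 36 = 18.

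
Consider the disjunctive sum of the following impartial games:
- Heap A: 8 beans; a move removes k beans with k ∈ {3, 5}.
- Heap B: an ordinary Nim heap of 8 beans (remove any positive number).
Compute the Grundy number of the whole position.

8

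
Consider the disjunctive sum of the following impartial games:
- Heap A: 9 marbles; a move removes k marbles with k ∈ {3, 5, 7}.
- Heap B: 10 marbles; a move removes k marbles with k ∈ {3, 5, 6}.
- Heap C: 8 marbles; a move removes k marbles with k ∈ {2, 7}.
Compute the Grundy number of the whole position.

1

Grundy values for heap A (subtraction set {3, 5, 7}):
g(0) = mex{} = 0
g(1) = mex{} = 0
g(2) = mex{} = 0
g(3) = mex{0} = 1
g(4) = mex{0} = 1
g(5) = mex{0} = 1
g(6) = mex{0,1} = 2
g(7) = mex{0,1} = 2
g(8) = mex{0,1} = 2
g(9) = mex{0,1,2} = 3
So g(9) = 3.
Build the Grundy sequence for heap B with g(k) = mex{g(k−s) : s ∈ {3, 5, 6}, s ≤ k}:
k:     0  1  2  3  4  5  6  7  8  9 10
g(k):  0  0  0  1  1  1  2  2  2  0  0
So g(10) = 0.
Build the Grundy sequence for heap C with g(k) = mex{g(k−s) : s ∈ {2, 7}, s ≤ k}:
k:     0  1  2  3  4  5  6  7  8
g(k):  0  0  1  1  0  0  1  1  2
So g(8) = 2.
The value of a disjunctive sum is the nim-sum of the parts.
Combined value = 3 XOR 0 XOR 2 = 1.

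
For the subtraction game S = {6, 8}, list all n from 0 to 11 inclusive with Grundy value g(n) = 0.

0, 1, 2, 3, 4, 5

Build the Grundy sequence with g(k) = mex{g(k−s) : s ∈ {6, 8}, s ≤ k}:
k:     0  1  2  3  4  5  6  7  8  9 10 11
g(k):  0  0  0  0  0  0  1  1  1  1  1  1
The P-positions (g = 0) in 0..11 are 0, 1, 2, 3, 4, 5.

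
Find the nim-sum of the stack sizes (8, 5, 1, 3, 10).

5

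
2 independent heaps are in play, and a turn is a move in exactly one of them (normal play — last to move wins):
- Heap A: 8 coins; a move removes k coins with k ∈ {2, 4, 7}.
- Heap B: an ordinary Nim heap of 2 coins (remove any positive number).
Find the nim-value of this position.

Build the Grundy sequence for heap A with g(k) = mex{g(k−s) : s ∈ {2, 4, 7}, s ≤ k}:
g(0) = mex{} = 0
g(1) = mex{} = 0
g(2) = mex{0} = 1
g(3) = mex{0} = 1
g(4) = mex{0,1} = 2
g(5) = mex{0,1} = 2
g(6) = mex{1,2} = 0
g(7) = mex{0,1,2} = 3
g(8) = mex{0,2} = 1
So g(8) = 1.
Heap B is a plain Nim heap of size 2, so its Grundy value is 2.
The value of a disjunctive sum is the nim-sum of the parts.
Combined value = 1 XOR 2 = 3.

3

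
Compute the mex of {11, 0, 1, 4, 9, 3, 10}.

2

The values 0, 1 are all present; 2 is the first non-negative integer missing from the set.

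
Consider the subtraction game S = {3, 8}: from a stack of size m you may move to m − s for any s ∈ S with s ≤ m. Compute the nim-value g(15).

1

Compute g(0), g(1), … for moves {3, 8}:
k:     0  1  2  3  4  5  6  7  8  9 10 11 12 13 14 15
g(k):  0  0  0  1  1  1  0  0  2  1  1  0  0  0  1  1
So g(15) = 1.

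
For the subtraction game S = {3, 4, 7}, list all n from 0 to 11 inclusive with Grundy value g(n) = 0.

Compute g(0), g(1), … for moves {3, 4, 7}:
g(0) = mex{} = 0
g(1) = mex{} = 0
g(2) = mex{} = 0
g(3) = mex{0} = 1
g(4) = mex{0} = 1
g(5) = mex{0} = 1
g(6) = mex{0,1} = 2
g(7) = mex{0,1} = 2
g(8) = mex{0,1} = 2
g(9) = mex{0,1,2} = 3
g(10) = mex{1,2} = 0
g(11) = mex{1,2} = 0
The P-positions (g = 0) in 0..11 are 0, 1, 2, 10, 11.

0, 1, 2, 10, 11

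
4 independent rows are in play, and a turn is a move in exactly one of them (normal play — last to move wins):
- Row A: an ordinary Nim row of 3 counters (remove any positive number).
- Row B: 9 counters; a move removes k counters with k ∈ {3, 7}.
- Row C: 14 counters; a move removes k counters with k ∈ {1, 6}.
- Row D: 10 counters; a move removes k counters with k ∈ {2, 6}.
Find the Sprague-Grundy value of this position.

Row A is a plain Nim row of size 3, so its Grundy value is 3.
Build the Grundy sequence for row B with g(k) = mex{g(k−s) : s ∈ {3, 7}, s ≤ k}:
g(0) = mex{} = 0
g(1) = mex{} = 0
g(2) = mex{} = 0
g(3) = mex{0} = 1
g(4) = mex{0} = 1
g(5) = mex{0} = 1
g(6) = mex{1} = 0
g(7) = mex{0,1} = 2
g(8) = mex{0,1} = 2
g(9) = mex{0} = 1
So g(9) = 1.
Grundy values for row C (subtraction set {1, 6}):
g(0) = mex{} = 0
g(1) = mex{0} = 1
g(2) = mex{1} = 0
g(3) = mex{0} = 1
g(4) = mex{1} = 0
g(5) = mex{0} = 1
g(6) = mex{0,1} = 2
g(7) = mex{1,2} = 0
g(8) = mex{0} = 1
g(9) = mex{1} = 0
g(10) = mex{0} = 1
g(11) = mex{1} = 0
g(12) = mex{0,2} = 1
g(13) = mex{0,1} = 2
g(14) = mex{1,2} = 0
So g(14) = 0.
Build the Grundy sequence for row D with g(k) = mex{g(k−s) : s ∈ {2, 6}, s ≤ k}:
k:     0  1  2  3  4  5  6  7  8  9 10
g(k):  0  0  1  1  0  0  1  1  0  0  1
So g(10) = 1.
By the Sprague-Grundy theorem, the Grundy value of a sum of independent games is the XOR of the component values.
Combined value = 3 ⊕ 1 ⊕ 0 ⊕ 1 = 3.

3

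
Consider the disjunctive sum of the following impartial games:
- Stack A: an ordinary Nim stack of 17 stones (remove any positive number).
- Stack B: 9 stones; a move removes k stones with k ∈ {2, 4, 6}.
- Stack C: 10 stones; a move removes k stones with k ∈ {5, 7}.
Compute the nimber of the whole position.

Stack A is a plain Nim stack of size 17, so its Grundy value is 17.
For stack B, compute g(0), g(1), … with moves {2, 4, 6}:
g(0) = mex{} = 0
g(1) = mex{} = 0
g(2) = mex{0} = 1
g(3) = mex{0} = 1
g(4) = mex{0,1} = 2
g(5) = mex{0,1} = 2
g(6) = mex{0,1,2} = 3
g(7) = mex{0,1,2} = 3
g(8) = mex{1,2,3} = 0
g(9) = mex{1,2,3} = 0
So g(9) = 0.
For stack C, compute g(0), g(1), … with moves {5, 7}:
g(0) = mex{} = 0
g(1) = mex{} = 0
g(2) = mex{} = 0
g(3) = mex{} = 0
g(4) = mex{} = 0
g(5) = mex{0} = 1
g(6) = mex{0} = 1
g(7) = mex{0} = 1
g(8) = mex{0} = 1
g(9) = mex{0} = 1
g(10) = mex{0,1} = 2
So g(10) = 2.
By the Sprague-Grundy theorem, the Grundy value of a sum of independent games is the XOR of the component values.
Combined value = 17 ⊕ 0 ⊕ 2 = 19.

19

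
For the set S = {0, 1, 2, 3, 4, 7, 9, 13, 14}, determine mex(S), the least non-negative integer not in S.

5

The values 0, 1, 2, 3, 4 are all present; 5 is the first non-negative integer missing from the set.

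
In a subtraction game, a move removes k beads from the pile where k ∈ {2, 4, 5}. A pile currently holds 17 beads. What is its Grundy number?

Grundy values for subtraction set {2, 4, 5}:
k:     0  1  2  3  4  5  6  7  8  9 10 11 12 13 14 15 16 17
g(k):  0  0  1  1  2  2  3  0  0  1  1  2  2  3  0  0  1  1
So g(17) = 1.

1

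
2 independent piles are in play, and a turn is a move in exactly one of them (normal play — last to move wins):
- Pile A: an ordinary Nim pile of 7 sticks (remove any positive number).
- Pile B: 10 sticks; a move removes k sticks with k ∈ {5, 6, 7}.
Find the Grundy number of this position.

5

Pile A is a plain Nim pile of size 7, so its Grundy value is 7.
Grundy values for pile B (subtraction set {5, 6, 7}):
k:     0  1  2  3  4  5  6  7  8  9 10
g(k):  0  0  0  0  0  1  1  1  1  1  2
So g(10) = 2.
The value of a disjunctive sum is the nim-sum of the parts.
Combined value = 7 XOR 2 = 5.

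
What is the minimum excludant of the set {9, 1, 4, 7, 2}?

0 is not in the set, so the mex is 0.

0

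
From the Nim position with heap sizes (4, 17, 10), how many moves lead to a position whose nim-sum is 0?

Compute the nim-sum pairwise:
4 ⊕ 17 = 21
21 ⊕ 10 = 31
The overall nim-sum is X = 31. A heap of size p has a winning move iff p XOR X < p (reduce it to p XOR X).
  4: 4 XOR 31 = 27 ≥ 4 — no move.
  17: 17 XOR 31 = 14 < 17 — winning move (to 14).
  10: 10 XOR 31 = 21 ≥ 10 — no move.
That gives 1 winning move.

1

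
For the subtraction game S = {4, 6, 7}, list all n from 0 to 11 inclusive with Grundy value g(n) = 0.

0, 1, 2, 3, 11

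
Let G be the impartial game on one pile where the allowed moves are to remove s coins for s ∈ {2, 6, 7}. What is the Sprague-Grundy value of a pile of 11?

Build the Grundy sequence with g(k) = mex{g(k−s) : s ∈ {2, 6, 7}, s ≤ k}:
k:     0  1  2  3  4  5  6  7  8  9 10 11
g(k):  0  0  1  1  0  0  1  1  2  0  3  1
So g(11) = 1.

1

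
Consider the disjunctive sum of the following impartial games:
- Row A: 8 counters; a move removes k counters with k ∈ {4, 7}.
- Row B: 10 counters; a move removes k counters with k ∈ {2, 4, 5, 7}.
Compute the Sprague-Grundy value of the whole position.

Build the Grundy sequence for row A with g(k) = mex{g(k−s) : s ∈ {4, 7}, s ≤ k}:
g(0) = mex{} = 0
g(1) = mex{} = 0
g(2) = mex{} = 0
g(3) = mex{} = 0
g(4) = mex{0} = 1
g(5) = mex{0} = 1
g(6) = mex{0} = 1
g(7) = mex{0} = 1
g(8) = mex{0,1} = 2
So g(8) = 2.
For row B, compute g(0), g(1), … with moves {2, 4, 5, 7}:
g(0) = mex{} = 0
g(1) = mex{} = 0
g(2) = mex{0} = 1
g(3) = mex{0} = 1
g(4) = mex{0,1} = 2
g(5) = mex{0,1} = 2
g(6) = mex{0,1,2} = 3
g(7) = mex{0,1,2} = 3
g(8) = mex{0,1,2,3} = 4
g(9) = mex{1,2,3} = 0
g(10) = mex{1,2,3,4} = 0
So g(10) = 0.
The value of a disjunctive sum is the nim-sum of the parts.
Combined value = 2 XOR 0 = 2.

2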